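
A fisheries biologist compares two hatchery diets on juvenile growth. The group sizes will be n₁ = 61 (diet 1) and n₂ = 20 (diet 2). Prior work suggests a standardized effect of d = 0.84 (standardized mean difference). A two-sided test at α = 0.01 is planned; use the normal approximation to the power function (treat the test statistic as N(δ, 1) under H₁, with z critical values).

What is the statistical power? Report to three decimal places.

Noncentrality parameter: δ = d / √(1/n₁ + 1/n₂) = 0.84 / √(1/61 + 1/20) = 3.2600
Two-sided α = 0.01 → critical value z_{0.005} = 2.576.
Power = Φ(δ − 2.576) + Φ(−δ − 2.576) = Φ(0.684) + Φ(-5.836) = 0.7531 + 0.0000 = 0.7531.

Power ≈ 0.753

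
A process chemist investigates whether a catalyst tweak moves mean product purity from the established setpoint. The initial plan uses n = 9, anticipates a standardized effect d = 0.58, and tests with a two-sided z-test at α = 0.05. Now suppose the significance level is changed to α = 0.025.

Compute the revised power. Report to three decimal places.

δ = d·√n = 0.58 × √9 = 1.7400 (unchanged). New critical value: z_{0.0125} = 2.241.
Revised power = Φ(δ − 2.241) + Φ(−δ − 2.241) = Φ(-0.501) + Φ(-3.981) = 0.3080 + 0.0000 = 0.3081.

Power ≈ 0.308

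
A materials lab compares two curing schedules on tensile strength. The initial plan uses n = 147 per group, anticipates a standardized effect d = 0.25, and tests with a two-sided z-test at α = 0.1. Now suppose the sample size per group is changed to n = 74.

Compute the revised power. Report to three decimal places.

Power ≈ 0.451

With n = 74 per group: δ = d·√(n/2) = 0.25 × √(74/2) = 1.5207. Critical value z_{0.05} = 1.645.
Revised power = Φ(δ − 1.645) + Φ(−δ − 1.645) = Φ(-0.124) + Φ(-3.166) = 0.4506 + 0.0008 = 0.4514.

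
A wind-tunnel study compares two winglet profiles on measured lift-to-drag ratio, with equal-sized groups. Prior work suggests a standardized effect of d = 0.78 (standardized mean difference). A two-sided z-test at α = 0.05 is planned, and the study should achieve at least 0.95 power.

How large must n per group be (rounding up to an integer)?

n = 43 per group

Set Φ(δ − 1.960) = 0.95; then δ − 1.960 = Φ⁻¹(0.95) = 1.645, giving δ = 3.605.
(Ignoring the negligible lower-tail rejection probability gives the usual closed-form inversion.)
δ = d·√(n/2) ⇒ n = 2(δ/d)² = 2 × (3.605 / 0.78)² = 42.72.
Rounding up, n = 43 per group.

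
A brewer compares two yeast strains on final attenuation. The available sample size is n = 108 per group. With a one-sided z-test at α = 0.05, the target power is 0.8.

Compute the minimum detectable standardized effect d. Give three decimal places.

d ≈ 0.338

Required noncentrality: δ = z_{0.05} + z_{0.20} = 1.645 + 0.842 = 2.486.
δ = d·√(n/2) ⇒ d = δ/√(n/2) = 2.486/√(108/2) = 0.3384.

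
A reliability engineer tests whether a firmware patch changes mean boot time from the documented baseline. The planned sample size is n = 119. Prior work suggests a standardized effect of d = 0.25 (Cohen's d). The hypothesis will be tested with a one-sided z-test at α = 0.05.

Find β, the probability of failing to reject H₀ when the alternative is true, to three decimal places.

β ≈ 0.140

Noncentrality parameter: δ = d·√n = 0.25 × √119 = 2.7272
Critical value for a one-sided test at α = 0.05: z_α = 1.645.
Power = P(Z > 1.645 − δ) = Φ(1.082) = 0.8604.
Type II error: β = 1 − power = 1 − 0.8604 = 0.1396.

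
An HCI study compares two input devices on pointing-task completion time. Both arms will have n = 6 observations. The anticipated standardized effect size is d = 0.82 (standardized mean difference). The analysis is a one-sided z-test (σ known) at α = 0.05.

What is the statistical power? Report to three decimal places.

Noncentrality parameter: δ = d·√(n/2) = 0.82 × √(6/2) = 1.4203
One-sided α = 0.05 → critical value z_{0.05} = 1.645.
Power = P(Z > 1.645 − δ) = Φ(-0.225) = 0.4112.

Power ≈ 0.411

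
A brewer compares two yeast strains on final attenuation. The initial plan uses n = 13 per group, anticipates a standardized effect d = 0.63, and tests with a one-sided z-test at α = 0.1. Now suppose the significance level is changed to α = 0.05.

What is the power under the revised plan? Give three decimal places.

Power ≈ 0.485

δ = d·√(n/2) = 0.63 × √(13/2) = 1.6062 (unchanged). New critical value: z_{0.05} = 1.645.
Revised power = P(Z > 1.645 − δ) = Φ(-0.039) = 0.4846.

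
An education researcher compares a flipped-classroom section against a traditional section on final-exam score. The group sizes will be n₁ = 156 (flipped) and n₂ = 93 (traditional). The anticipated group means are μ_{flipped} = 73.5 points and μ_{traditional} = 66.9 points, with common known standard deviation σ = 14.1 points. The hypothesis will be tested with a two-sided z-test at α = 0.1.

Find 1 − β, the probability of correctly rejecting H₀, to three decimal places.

Standardized effect: d = |μ_{flipped} − μ_{traditional}| / σ = |73.5 − 66.9| / 14.1 = 0.4681
Noncentrality parameter: λ = d / √(1/n₁ + 1/n₂) = 0.4681 / √(1/156 + 1/93) = 3.5730
Critical value for a two-sided test at α = 0.1: z_{α/2} = 1.645.
Power = Φ(λ − 1.645) + Φ(−λ − 1.645) = Φ(1.928) + Φ(-5.218) = 0.9731 + 0.0000 = 0.9731.

Power ≈ 0.973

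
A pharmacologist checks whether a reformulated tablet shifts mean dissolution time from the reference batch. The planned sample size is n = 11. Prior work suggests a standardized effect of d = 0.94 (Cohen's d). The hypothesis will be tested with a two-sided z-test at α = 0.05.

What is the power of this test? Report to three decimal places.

Noncentrality parameter: δ = d·√n = 0.94 × √11 = 3.1176
Critical value for a two-sided test at α = 0.05: z_{α/2} = 1.960.
Power = Φ(δ − 1.960) + Φ(−δ − 1.960) = Φ(1.158) + Φ(-5.078) = 0.8765 + 0.0000 = 0.8765.

Power ≈ 0.876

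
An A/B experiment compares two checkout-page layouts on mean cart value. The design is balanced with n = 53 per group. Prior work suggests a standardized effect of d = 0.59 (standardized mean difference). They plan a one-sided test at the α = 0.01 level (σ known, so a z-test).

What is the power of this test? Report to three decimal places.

Noncentrality parameter: δ = d·√(n/2) = 0.59 × √(53/2) = 3.0372
One-sided α = 0.01 → critical value z_{0.01} = 2.326.
Power = Φ(δ − 2.326) = Φ(0.711) = 0.7614.

Power ≈ 0.761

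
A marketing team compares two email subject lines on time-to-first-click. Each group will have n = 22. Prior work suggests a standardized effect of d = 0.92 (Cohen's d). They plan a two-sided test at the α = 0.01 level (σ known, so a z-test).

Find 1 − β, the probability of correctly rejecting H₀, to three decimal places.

Noncentrality parameter: λ = d·√(n/2) = 0.92 × √(22/2) = 3.0513
Two-sided α = 0.01 → critical value z_{0.005} = 2.576.
Power = Φ(λ − 2.576) + Φ(−λ − 2.576) = Φ(0.475) + Φ(-5.627) = 0.6828 + 0.0000 = 0.6828.

Power ≈ 0.683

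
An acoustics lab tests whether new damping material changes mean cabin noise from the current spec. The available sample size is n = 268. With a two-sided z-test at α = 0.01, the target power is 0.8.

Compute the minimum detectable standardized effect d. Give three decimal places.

Required noncentrality: δ = z_{0.005} + z_{0.20} = 2.576 + 0.842 = 3.417.
(The second rejection-region term Φ(−δ − z_{α/2}) is negligible and dropped.)
δ = d·√n ⇒ d = δ/√n = 3.417/√268 = 0.2088.

d ≈ 0.209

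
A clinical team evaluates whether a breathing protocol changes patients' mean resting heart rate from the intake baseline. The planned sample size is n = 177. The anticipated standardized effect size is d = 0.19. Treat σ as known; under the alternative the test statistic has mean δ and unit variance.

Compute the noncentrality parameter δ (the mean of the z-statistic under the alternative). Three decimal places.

δ = d·√n = 0.19 × √177 = 2.5278

δ ≈ 2.528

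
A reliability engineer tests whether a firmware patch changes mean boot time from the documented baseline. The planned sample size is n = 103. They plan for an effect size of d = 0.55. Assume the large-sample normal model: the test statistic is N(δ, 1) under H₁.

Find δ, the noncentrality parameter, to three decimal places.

δ ≈ 5.582

The noncentrality parameter scales effect size by the design's sample-size factor: δ = d·√n = 0.55 × √103 = 5.5819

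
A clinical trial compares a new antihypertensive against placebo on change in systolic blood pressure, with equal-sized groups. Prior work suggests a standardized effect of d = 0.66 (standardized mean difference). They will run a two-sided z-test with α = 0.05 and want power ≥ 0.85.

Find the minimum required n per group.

For power 0.85 need Φ(δ − z_{0.025}) = 0.85, so δ = z_{0.025} + z_{0.15} = 1.960 + 1.036 = 2.996.
(The Φ(−δ − z_{α/2}) term is vanishingly small for δ > 0 and is dropped in the standard sample-size formula.)
δ = d·√(n/2) ⇒ n = 2(δ/d)² = 2 × (2.996 / 0.66)² = 41.22.
Rounding up, n = 42 per group.

n = 42 per group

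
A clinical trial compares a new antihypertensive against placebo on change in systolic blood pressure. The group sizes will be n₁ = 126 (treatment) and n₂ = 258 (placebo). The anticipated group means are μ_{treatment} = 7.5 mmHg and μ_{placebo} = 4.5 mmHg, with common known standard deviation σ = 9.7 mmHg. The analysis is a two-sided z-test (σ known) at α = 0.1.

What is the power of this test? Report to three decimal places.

Standardized effect: d = |μ_{treatment} − μ_{placebo}| / σ = |7.5 − 4.5| / 9.7 = 0.3093
Noncentrality parameter: δ = d / √(1/n₁ + 1/n₂) = 0.3093 / √(1/126 + 1/258) = 2.8456
Critical value for a two-sided test at α = 0.1: z_{α/2} = 1.645.
Power = Φ(δ − 1.645) + Φ(−δ − 1.645) = Φ(1.201) + Φ(-4.490) = 0.8851 + 0.0000 = 0.8851.

Power ≈ 0.885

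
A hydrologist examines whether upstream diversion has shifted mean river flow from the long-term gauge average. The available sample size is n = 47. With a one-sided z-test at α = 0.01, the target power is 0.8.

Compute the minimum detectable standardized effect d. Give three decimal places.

d ≈ 0.462

Required noncentrality: δ = z_{0.01} + z_{0.20} = 2.326 + 0.842 = 3.168.
δ = d·√n ⇒ d = δ/√n = 3.168/√47 = 0.4621.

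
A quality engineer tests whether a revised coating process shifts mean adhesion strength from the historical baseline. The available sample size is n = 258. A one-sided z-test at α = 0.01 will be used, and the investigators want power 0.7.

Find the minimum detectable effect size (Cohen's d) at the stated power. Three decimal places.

Need Φ(δ − 2.326) = 0.7, so δ = 2.326 + 0.524 = 2.851.
δ = d·√n ⇒ d = δ/√n = 2.851/√258 = 0.1775.

d ≈ 0.177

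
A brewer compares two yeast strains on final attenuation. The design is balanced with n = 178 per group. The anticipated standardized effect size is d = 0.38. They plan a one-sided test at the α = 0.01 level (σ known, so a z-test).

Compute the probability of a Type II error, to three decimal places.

Noncentrality parameter: δ = d·√(n/2) = 0.38 × √(178/2) = 3.5849
One-sided α = 0.01 → critical value z_{0.01} = 2.326.
Power = Φ(δ − 2.326) = Φ(1.259) = 0.8959.
Type II error: β = 1 − power = 1 − 0.8959 = 0.1041.

β ≈ 0.104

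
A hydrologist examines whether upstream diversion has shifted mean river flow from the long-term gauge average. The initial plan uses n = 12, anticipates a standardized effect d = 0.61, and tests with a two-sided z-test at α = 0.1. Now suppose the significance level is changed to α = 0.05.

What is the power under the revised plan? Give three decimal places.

Power ≈ 0.561

δ = d·√n = 0.61 × √12 = 2.1131 (unchanged). New critical value: z_{0.025} = 1.960.
Revised power = Φ(δ − 1.960) + Φ(−δ − 1.960) = Φ(0.153) + Φ(-4.073) = 0.5609 + 0.0000 = 0.5609.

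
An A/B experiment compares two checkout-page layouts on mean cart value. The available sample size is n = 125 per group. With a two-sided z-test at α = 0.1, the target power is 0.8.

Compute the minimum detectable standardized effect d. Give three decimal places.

d ≈ 0.315

Need Φ(δ − 1.645) = 0.8, so δ = 1.645 + 0.842 = 2.486.
(Lower-tail contribution to power is negligible for δ > 0.)
δ = d·√(n/2) ⇒ d = δ/√(n/2) = 2.486/√(125/2) = 0.3145.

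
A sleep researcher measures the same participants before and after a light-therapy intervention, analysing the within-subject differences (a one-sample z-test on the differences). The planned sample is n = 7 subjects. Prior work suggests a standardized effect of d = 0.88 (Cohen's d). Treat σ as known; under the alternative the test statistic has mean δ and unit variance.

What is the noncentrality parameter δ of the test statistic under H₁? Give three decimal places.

δ ≈ 2.328

δ = d·√n = 0.88 × √7 = 2.3283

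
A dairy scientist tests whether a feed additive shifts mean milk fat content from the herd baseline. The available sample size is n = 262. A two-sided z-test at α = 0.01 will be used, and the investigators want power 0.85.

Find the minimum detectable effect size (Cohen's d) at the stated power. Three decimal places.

d ≈ 0.223

Need Φ(δ − 2.576) = 0.85, so δ = 2.576 + 1.036 = 3.612.
(Lower-tail contribution to power is negligible for δ > 0.)
δ = d·√n ⇒ d = δ/√n = 3.612/√262 = 0.2232.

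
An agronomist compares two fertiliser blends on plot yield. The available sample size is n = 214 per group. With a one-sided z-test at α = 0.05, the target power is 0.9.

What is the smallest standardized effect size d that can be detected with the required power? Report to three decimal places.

Required noncentrality: δ = z_{0.05} + z_{0.10} = 1.645 + 1.282 = 2.926.
δ = d·√(n/2) ⇒ d = δ/√(n/2) = 2.926/√(214/2) = 0.2829.

d ≈ 0.283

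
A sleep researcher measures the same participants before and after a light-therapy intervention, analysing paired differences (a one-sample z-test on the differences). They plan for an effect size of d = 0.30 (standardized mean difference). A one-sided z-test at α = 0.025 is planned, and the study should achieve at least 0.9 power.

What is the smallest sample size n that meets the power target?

n = 117

Set Φ(δ − 1.960) = 0.9; then δ − 1.960 = Φ⁻¹(0.9) = 1.282, giving δ = 3.242.
δ = d·√n ⇒ n = (δ/d)² = (3.242 / 0.30)² = 116.75.
Round up to the next whole unit.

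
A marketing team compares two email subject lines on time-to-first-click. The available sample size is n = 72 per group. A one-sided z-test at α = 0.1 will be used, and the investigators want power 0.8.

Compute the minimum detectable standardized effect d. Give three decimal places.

d ≈ 0.354

Need Φ(δ − 1.282) = 0.8, so δ = 1.282 + 0.842 = 2.123.
δ = d·√(n/2) ⇒ d = δ/√(n/2) = 2.123/√(72/2) = 0.3539.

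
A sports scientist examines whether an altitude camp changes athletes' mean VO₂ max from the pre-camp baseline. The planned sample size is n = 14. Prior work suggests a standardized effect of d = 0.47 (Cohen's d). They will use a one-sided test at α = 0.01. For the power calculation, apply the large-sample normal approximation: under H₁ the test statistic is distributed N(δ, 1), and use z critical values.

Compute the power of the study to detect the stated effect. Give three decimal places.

Power ≈ 0.285

Noncentrality parameter: δ = d·√n = 0.47 × √14 = 1.7586
Critical value for a one-sided test at α = 0.01: z_α = 2.326.
Power = Φ(δ − 2.326) = Φ(-0.568) = 0.2851.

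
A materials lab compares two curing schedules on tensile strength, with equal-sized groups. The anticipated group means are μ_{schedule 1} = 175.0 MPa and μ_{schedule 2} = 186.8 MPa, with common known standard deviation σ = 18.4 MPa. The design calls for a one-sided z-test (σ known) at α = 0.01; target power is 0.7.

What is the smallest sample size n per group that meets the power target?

Standardized effect: d = |μ_{schedule 1} − μ_{schedule 2}| / σ = |175.0 − 186.8| / 18.4 = 0.6413
Set Φ(δ − 2.326) = 0.7; then δ − 2.326 = Φ⁻¹(0.7) = 0.524, giving δ = 2.851.
δ = d·√(n/2) ⇒ n = 2(δ/d)² = 2 × (2.851 / 0.6413)² = 39.52.
Rounding up, n = 40 per group.

n = 40 per group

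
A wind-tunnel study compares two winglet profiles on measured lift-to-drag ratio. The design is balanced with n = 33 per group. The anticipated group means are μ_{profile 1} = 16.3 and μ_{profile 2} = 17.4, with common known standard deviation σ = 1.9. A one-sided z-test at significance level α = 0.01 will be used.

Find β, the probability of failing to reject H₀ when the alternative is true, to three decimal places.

β ≈ 0.490

Standardized effect: d = |μ_{profile 1} − μ_{profile 2}| / σ = |16.3 − 17.4| / 1.9 = 0.5789
Noncentrality parameter: λ = d·√(n/2) = 0.5789 × √(33/2) = 2.3517
One-sided α = 0.01 → critical value z_{0.01} = 2.326.
Power = Φ(λ − 2.326) = Φ(0.025) = 0.5101.
Type II error: β = 1 − power = 1 − 0.5101 = 0.4899.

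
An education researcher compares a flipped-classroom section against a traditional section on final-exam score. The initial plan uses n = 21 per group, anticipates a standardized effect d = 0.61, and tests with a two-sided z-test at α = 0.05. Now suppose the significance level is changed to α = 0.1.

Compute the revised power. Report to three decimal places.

Power ≈ 0.630

δ = d·√(n/2) = 0.61 × √(21/2) = 1.9766 (unchanged). New critical value: z_{0.05} = 1.645.
Revised power = Φ(δ − 1.645) + Φ(−δ − 1.645) = Φ(0.332) + Φ(-3.621) = 0.6300 + 0.0001 = 0.6301.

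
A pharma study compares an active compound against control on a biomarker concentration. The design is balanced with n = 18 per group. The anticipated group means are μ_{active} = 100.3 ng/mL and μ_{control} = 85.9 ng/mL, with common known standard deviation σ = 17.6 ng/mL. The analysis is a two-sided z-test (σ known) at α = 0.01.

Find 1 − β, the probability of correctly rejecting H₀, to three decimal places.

Power ≈ 0.452

Standardized effect: d = |μ_{active} − μ_{control}| / σ = |100.3 − 85.9| / 17.6 = 0.8182
Noncentrality parameter: δ = d·√(n/2) = 0.8182 × √(18/2) = 2.4545
Critical value for a two-sided test at α = 0.01: z_{α/2} = 2.576.
Power = Φ(δ − 2.576) + Φ(−δ − 2.576) = Φ(-0.121) + Φ(-5.030) = 0.4517 + 0.0000 = 0.4517.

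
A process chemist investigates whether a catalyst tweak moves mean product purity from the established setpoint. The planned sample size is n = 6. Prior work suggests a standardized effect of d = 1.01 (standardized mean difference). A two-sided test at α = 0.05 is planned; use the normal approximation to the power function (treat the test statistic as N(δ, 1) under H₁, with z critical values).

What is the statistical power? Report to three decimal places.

Power ≈ 0.696

Noncentrality parameter: δ = d·√n = 1.01 × √6 = 2.4740
Critical value for a two-sided test at α = 0.05: z_{α/2} = 1.960.
Power = Φ(δ − 1.960) + Φ(−δ − 1.960) = Φ(0.514) + Φ(-4.434) = 0.6964 + 0.0000 = 0.6964.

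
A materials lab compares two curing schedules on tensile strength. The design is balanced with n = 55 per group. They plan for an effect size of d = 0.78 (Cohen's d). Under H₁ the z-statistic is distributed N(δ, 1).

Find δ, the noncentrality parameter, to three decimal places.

The noncentrality parameter scales effect size by the design's sample-size factor: δ = d·√(n/2) = 0.78 × √(55/2) = 4.0904

δ ≈ 4.090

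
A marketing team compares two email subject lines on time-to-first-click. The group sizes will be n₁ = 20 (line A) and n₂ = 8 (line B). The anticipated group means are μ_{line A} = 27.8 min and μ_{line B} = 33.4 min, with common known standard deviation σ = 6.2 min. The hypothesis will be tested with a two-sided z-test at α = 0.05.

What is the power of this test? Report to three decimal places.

Power ≈ 0.579

Standardized effect: d = |μ_{line A} − μ_{line B}| / σ = |27.8 − 33.4| / 6.2 = 0.9032
Noncentrality parameter: δ = d / √(1/n₁ + 1/n₂) = 0.9032 / √(1/20 + 1/8) = 2.1591
Critical value for a two-sided test at α = 0.05: z_{α/2} = 1.960.
Power = Φ(δ − 1.960) + Φ(−δ − 1.960) = Φ(0.199) + Φ(-4.119) = 0.5789 + 0.0000 = 0.5789.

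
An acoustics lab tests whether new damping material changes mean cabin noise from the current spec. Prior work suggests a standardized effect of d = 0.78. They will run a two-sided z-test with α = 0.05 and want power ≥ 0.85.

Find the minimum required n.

For power 0.85 need Φ(δ − z_{0.025}) = 0.85, so δ = z_{0.025} + z_{0.15} = 1.960 + 1.036 = 2.996.
(For δ > 0 the lower-tail rejection region contributes negligibly to power, so the one-term inversion is standard.)
δ = d·√n ⇒ n = (δ/d)² = (2.996 / 0.78)² = 14.76.
Round up to the next whole unit.

n = 15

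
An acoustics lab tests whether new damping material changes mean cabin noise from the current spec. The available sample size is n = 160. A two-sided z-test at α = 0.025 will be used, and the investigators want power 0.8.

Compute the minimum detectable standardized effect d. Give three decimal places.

d ≈ 0.244

Need Φ(δ − 2.241) = 0.8, so δ = 2.241 + 0.842 = 3.083.
(The second rejection-region term Φ(−δ − z_{α/2}) is negligible and dropped.)
δ = d·√n ⇒ d = δ/√n = 3.083/√160 = 0.2437.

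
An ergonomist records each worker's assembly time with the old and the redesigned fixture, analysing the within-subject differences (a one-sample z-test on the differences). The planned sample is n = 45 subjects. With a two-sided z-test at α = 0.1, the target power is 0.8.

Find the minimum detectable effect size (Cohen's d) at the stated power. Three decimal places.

Need Φ(δ − 1.645) = 0.8, so δ = 1.645 + 0.842 = 2.486.
(Lower-tail contribution to power is negligible for δ > 0.)
δ = d·√n ⇒ d = δ/√n = 2.486/√45 = 0.3707.

d ≈ 0.371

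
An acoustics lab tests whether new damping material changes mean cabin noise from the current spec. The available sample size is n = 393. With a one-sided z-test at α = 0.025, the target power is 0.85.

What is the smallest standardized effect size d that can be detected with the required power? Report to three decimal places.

Required noncentrality: δ = z_{0.025} + z_{0.15} = 1.960 + 1.036 = 2.996.
δ = d·√n ⇒ d = δ/√n = 2.996/√393 = 0.1511.

d ≈ 0.151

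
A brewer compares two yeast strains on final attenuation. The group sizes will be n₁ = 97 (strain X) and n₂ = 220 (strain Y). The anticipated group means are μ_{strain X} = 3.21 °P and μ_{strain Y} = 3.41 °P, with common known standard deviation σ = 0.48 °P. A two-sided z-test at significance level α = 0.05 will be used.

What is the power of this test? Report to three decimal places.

Standardized effect: d = |μ_{strain X} − μ_{strain Y}| / σ = |3.21 − 3.41| / 0.48 = 0.4167
Noncentrality parameter: δ = d / √(1/n₁ + 1/n₂) = 0.4167 / √(1/97 + 1/220) = 3.4187
Two-sided α = 0.05 → critical value z_{0.025} = 1.960.
Power = Φ(δ − 1.960) + Φ(−δ − 1.960) = Φ(1.459) + Φ(-5.379) = 0.9277 + 0.0000 = 0.9277.

Power ≈ 0.928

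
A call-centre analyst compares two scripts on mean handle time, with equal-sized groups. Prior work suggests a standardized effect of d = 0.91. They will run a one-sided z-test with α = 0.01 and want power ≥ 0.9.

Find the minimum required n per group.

n = 32 per group

For power 0.9 need Φ(δ − z_{0.01}) = 0.9, so δ = z_{0.01} + z_{0.10} = 2.326 + 1.282 = 3.608.
δ = d·√(n/2) ⇒ n = 2(δ/d)² = 2 × (3.608 / 0.91)² = 31.44.
Round up to the next whole unit.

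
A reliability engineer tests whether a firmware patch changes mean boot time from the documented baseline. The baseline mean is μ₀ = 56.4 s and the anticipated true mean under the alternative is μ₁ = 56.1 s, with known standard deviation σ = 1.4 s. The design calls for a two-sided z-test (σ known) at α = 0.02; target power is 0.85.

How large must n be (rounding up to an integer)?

n = 247

Standardized effect: d = |μ₁ − μ₀| / σ = |56.1 − 56.4| / 1.4 = 0.2143
Set Φ(δ − 2.326) = 0.85; then δ − 2.326 = Φ⁻¹(0.85) = 1.036, giving δ = 3.363.
(For δ > 0 the lower-tail rejection region contributes negligibly to power, so the one-term inversion is standard.)
δ = d·√n ⇒ n = (δ/d)² = (3.363 / 0.2143)² = 246.27.
Round up to the next whole unit.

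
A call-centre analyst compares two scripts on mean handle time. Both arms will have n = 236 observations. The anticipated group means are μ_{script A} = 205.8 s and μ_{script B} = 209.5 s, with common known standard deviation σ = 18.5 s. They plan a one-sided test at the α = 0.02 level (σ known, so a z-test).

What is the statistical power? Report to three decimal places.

Standardized effect: d = |μ_{script A} − μ_{script B}| / σ = |205.8 − 209.5| / 18.5 = 0.2000
Noncentrality parameter: δ = d·√(n/2) = 0.2000 × √(236/2) = 2.1726
One-sided α = 0.02 → critical value z_{0.02} = 2.054.
Power = Φ(δ − 2.054) = Φ(0.119) = 0.5473.

Power ≈ 0.547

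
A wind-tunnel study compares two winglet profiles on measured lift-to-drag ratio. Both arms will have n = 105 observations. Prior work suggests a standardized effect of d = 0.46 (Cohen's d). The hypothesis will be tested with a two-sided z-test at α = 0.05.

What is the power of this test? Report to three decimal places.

Power ≈ 0.915

Noncentrality parameter: δ = d·√(n/2) = 0.46 × √(105/2) = 3.3330
Critical value for a two-sided test at α = 0.05: z_{α/2} = 1.960.
Power = Φ(δ − 1.960) + Φ(−δ − 1.960) = Φ(1.373) + Φ(-5.293) = 0.9151 + 0.0000 = 0.9151.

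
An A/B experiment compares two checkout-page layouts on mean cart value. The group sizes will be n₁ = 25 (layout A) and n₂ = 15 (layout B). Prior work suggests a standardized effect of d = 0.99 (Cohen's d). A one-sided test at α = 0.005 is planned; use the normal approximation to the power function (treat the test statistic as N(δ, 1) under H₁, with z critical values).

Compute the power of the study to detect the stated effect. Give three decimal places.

Noncentrality parameter: δ = d / √(1/n₁ + 1/n₂) = 0.99 / √(1/25 + 1/15) = 3.0312
Critical value for a one-sided test at α = 0.005: z_α = 2.576.
Power = Φ(δ − 2.576) = Φ(0.455) = 0.6756.

Power ≈ 0.676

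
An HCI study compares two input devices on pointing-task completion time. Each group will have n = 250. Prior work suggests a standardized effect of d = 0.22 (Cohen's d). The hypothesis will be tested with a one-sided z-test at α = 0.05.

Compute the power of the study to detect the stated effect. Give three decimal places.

Noncentrality parameter: δ = d·√(n/2) = 0.22 × √(250/2) = 2.4597
Critical value for a one-sided test at α = 0.05: z_α = 1.645.
Power = Φ(δ − 1.645) = Φ(0.815) = 0.7924.

Power ≈ 0.792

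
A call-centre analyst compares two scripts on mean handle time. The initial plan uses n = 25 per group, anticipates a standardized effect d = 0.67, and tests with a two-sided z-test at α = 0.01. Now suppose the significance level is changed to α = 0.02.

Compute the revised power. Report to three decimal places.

Power ≈ 0.517

δ = d·√(n/2) = 0.67 × √(25/2) = 2.3688 (unchanged). New critical value: z_{0.01} = 2.326.
Revised power = Φ(δ − 2.326) + Φ(−δ − 2.326) = Φ(0.042) + Φ(-4.695) = 0.5169 + 0.0000 = 0.5169.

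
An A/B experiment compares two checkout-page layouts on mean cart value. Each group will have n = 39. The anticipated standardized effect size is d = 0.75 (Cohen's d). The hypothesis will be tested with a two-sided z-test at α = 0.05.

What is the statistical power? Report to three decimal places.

Power ≈ 0.912

Noncentrality parameter: δ = d·√(n/2) = 0.75 × √(39/2) = 3.3119
Critical value for a two-sided test at α = 0.05: z_{α/2} = 1.960.
Power = Φ(δ − 1.960) + Φ(−δ − 1.960) = Φ(1.352) + Φ(-5.272) = 0.9118 + 0.0000 = 0.9118.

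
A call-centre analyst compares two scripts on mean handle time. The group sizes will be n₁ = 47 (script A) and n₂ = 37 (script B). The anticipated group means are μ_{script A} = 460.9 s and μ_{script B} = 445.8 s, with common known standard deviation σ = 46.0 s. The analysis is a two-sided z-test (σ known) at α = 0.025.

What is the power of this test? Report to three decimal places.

Standardized effect: d = |μ_{script A} − μ_{script B}| / σ = |460.9 − 445.8| / 46.0 = 0.3283
Noncentrality parameter: δ = d / √(1/n₁ + 1/n₂) = 0.3283 / √(1/47 + 1/37) = 1.4936
Two-sided α = 0.025 → critical value z_{0.0125} = 2.241.
Power = Φ(δ − 2.241) + Φ(−δ − 2.241) = Φ(-0.748) + Φ(-3.735) = 0.2273 + 0.0001 = 0.2274.

Power ≈ 0.227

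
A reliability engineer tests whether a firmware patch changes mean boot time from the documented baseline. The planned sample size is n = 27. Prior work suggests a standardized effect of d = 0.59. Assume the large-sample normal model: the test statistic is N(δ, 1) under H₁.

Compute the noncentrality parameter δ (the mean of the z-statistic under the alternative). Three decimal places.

δ ≈ 3.066

δ = d·√n = 0.59 × √27 = 3.0657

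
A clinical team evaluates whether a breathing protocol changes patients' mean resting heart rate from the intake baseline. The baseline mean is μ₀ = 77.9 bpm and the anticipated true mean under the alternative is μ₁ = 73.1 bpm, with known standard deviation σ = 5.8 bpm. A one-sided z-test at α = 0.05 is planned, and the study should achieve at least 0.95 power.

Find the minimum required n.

Standardized effect: d = |μ₁ − μ₀| / σ = |73.1 − 77.9| / 5.8 = 0.8276
For power 0.95 need Φ(δ − z_{0.05}) = 0.95, so δ = z_{0.05} + z_{0.05} = 1.645 + 1.645 = 3.290.
δ = d·√n ⇒ n = (δ/d)² = (3.290 / 0.8276)² = 15.80.
Rounding up, n = 16.

n = 16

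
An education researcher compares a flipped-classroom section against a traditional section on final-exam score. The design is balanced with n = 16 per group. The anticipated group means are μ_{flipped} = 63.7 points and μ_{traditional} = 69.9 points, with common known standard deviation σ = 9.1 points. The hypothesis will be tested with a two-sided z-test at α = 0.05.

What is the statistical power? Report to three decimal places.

Standardized effect: d = |μ_{flipped} − μ_{traditional}| / σ = |63.7 − 69.9| / 9.1 = 0.6813
Noncentrality parameter: δ = d·√(n/2) = 0.6813 × √(16/2) = 1.9271
Critical value for a two-sided test at α = 0.05: z_{α/2} = 1.960.
Power = Φ(δ − 1.960) + Φ(−δ − 1.960) = Φ(-0.033) + Φ(-3.887) = 0.4869 + 0.0001 = 0.4869.

Power ≈ 0.487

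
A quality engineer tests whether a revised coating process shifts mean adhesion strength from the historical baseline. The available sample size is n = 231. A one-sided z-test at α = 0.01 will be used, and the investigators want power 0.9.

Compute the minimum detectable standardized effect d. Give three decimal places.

d ≈ 0.237

Required noncentrality: δ = z_{0.01} + z_{0.10} = 2.326 + 1.282 = 3.608.
δ = d·√n ⇒ d = δ/√n = 3.608/√231 = 0.2374.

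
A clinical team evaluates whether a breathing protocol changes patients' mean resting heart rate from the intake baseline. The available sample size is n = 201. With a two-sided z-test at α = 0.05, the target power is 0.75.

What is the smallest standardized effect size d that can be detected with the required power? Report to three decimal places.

d ≈ 0.186

Need Φ(δ − 1.960) = 0.75, so δ = 1.960 + 0.674 = 2.634.
(Lower-tail contribution to power is negligible for δ > 0.)
δ = d·√n ⇒ d = δ/√n = 2.634/√201 = 0.1858.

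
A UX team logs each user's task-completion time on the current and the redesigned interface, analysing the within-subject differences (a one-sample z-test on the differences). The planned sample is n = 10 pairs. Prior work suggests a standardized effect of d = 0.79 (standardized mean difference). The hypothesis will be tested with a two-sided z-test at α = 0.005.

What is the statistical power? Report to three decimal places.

Power ≈ 0.379

Noncentrality parameter: δ = d·√n = 0.79 × √10 = 2.4982
Critical value for a two-sided test at α = 0.005: z_{α/2} = 2.807.
Power = Φ(δ − 2.807) + Φ(−δ − 2.807) = Φ(-0.309) + Φ(-5.305) = 0.3787 + 0.0000 = 0.3787.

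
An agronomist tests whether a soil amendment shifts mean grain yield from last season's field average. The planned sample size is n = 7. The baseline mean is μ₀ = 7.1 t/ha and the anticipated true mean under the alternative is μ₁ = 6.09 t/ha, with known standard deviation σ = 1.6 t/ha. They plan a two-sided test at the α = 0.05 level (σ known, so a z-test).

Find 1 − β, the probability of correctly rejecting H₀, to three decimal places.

Standardized effect: d = |μ₁ − μ₀| / σ = |6.09 − 7.1| / 1.6 = 0.6312
Noncentrality parameter: δ = d·√n = 0.6312 × √7 = 1.6701
Critical value for a two-sided test at α = 0.05: z_{α/2} = 1.960.
Power = Φ(δ − 1.960) + Φ(−δ − 1.960) = Φ(-0.290) + Φ(-3.630) = 0.3860 + 0.0001 = 0.3861.

Power ≈ 0.386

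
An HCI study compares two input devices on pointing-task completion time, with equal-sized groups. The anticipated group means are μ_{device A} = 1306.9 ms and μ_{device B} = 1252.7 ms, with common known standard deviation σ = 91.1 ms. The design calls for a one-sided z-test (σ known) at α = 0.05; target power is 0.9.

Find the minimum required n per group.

Standardized effect: d = |μ_{device A} − μ_{device B}| / σ = |1306.9 − 1252.7| / 91.1 = 0.5950
For power 0.9 need Φ(δ − z_{0.05}) = 0.9, so δ = z_{0.05} + z_{0.10} = 1.645 + 1.282 = 2.926.
δ = d·√(n/2) ⇒ n = 2(δ/d)² = 2 × (2.926 / 0.5950)² = 48.39.
Round up to the next whole unit.

n = 49 per group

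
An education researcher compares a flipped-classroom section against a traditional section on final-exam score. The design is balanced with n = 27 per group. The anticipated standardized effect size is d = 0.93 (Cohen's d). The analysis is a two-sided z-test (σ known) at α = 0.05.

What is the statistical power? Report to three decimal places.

Power ≈ 0.927

Noncentrality parameter: δ = d·√(n/2) = 0.93 × √(27/2) = 3.4170
Two-sided α = 0.05 → critical value z_{0.025} = 1.960.
Power = Φ(δ − 1.960) + Φ(−δ − 1.960) = Φ(1.457) + Φ(-5.377) = 0.9275 + 0.0000 = 0.9275.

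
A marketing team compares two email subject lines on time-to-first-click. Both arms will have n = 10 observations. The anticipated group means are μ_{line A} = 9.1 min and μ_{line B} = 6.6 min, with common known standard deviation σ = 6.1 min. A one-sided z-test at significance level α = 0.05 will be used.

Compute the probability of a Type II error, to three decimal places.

Standardized effect: d = |μ_{line A} − μ_{line B}| / σ = |9.1 − 6.6| / 6.1 = 0.4098
Noncentrality parameter: δ = d·√(n/2) = 0.4098 × √(10/2) = 0.9164
Critical value for a one-sided test at α = 0.05: z_α = 1.645.
Power = P(Z > 1.645 − δ) = Φ(-0.728) = 0.2332.
Type II error: β = 1 − power = 1 − 0.2332 = 0.7668.

β ≈ 0.767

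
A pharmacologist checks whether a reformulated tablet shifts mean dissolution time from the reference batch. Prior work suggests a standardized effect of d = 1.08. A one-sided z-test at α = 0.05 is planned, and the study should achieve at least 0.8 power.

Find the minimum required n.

Set Φ(δ − 1.645) = 0.8; then δ − 1.645 = Φ⁻¹(0.8) = 0.842, giving δ = 2.486.
δ = d·√n ⇒ n = (δ/d)² = (2.486 / 1.08)² = 5.30.
Rounding up, n = 6.

n = 6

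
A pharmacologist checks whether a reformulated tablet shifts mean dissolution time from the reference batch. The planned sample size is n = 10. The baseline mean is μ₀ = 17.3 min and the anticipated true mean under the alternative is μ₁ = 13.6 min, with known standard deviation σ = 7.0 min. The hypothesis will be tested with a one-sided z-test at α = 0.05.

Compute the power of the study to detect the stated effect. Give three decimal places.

Standardized effect: d = |μ₁ − μ₀| / σ = |13.6 − 17.3| / 7.0 = 0.5286
Noncentrality parameter: δ = d·√n = 0.5286 × √10 = 1.6715
Critical value for a one-sided test at α = 0.05: z_α = 1.645.
Power = Φ(δ − 1.645) = Φ(0.027) = 0.5106.

Power ≈ 0.511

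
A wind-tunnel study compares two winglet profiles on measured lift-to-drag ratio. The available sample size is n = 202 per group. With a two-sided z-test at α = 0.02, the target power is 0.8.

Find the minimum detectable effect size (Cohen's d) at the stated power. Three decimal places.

d ≈ 0.315

Need Φ(δ − 2.326) = 0.8, so δ = 2.326 + 0.842 = 3.168.
(Lower-tail contribution to power is negligible for δ > 0.)
δ = d·√(n/2) ⇒ d = δ/√(n/2) = 3.168/√(202/2) = 0.3152.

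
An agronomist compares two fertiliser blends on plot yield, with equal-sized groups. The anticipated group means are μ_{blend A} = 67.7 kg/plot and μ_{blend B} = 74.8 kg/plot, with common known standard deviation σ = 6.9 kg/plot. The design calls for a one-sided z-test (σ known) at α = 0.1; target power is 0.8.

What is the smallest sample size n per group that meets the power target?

n = 9 per group

Standardized effect: d = |μ_{blend A} − μ_{blend B}| / σ = |67.7 − 74.8| / 6.9 = 1.0290
Set Φ(δ − 1.282) = 0.8; then δ − 1.282 = Φ⁻¹(0.8) = 0.842, giving δ = 2.123.
δ = d·√(n/2) ⇒ n = 2(δ/d)² = 2 × (2.123 / 1.0290)² = 8.51.
Round up to the next whole unit.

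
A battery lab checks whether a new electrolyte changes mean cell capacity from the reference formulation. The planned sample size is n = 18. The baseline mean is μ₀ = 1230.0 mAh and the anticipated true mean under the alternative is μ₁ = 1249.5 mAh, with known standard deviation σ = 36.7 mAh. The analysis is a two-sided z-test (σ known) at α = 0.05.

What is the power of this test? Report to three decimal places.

Standardized effect: d = |μ₁ − μ₀| / σ = |1249.5 − 1230.0| / 36.7 = 0.5313
Noncentrality parameter: δ = d·√n = 0.5313 × √18 = 2.2543
Critical value for a two-sided test at α = 0.05: z_{α/2} = 1.960.
Power = Φ(δ − 1.960) + Φ(−δ − 1.960) = Φ(0.294) + Φ(-4.214) = 0.6157 + 0.0000 = 0.6157.

Power ≈ 0.616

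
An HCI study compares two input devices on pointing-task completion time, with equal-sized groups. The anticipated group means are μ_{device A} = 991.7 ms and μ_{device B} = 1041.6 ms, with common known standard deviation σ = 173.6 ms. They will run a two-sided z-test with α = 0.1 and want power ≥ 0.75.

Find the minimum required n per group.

Standardized effect: d = |μ_{device A} − μ_{device B}| / σ = |991.7 − 1041.6| / 173.6 = 0.2874
For power 0.75 need Φ(δ − z_{0.05}) = 0.75, so δ = z_{0.05} + z_{0.25} = 1.645 + 0.674 = 2.319.
(Ignoring the negligible lower-tail rejection probability gives the usual closed-form inversion.)
δ = d·√(n/2) ⇒ n = 2(δ/d)² = 2 × (2.319 / 0.2874)² = 130.21.
Round up to the next whole unit.

n = 131 per group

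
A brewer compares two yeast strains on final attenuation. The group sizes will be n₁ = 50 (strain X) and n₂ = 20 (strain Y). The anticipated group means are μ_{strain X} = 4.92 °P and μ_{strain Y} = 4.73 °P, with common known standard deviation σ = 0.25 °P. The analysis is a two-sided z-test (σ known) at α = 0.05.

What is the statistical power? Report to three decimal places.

Power ≈ 0.819

Standardized effect: d = |μ_{strain X} − μ_{strain Y}| / σ = |4.92 − 4.73| / 0.25 = 0.7600
Noncentrality parameter: δ = d / √(1/n₁ + 1/n₂) = 0.7600 / √(1/50 + 1/20) = 2.8725
Two-sided α = 0.05 → critical value z_{0.025} = 1.960.
Power = Φ(δ − 1.960) + Φ(−δ − 1.960) = Φ(0.913) + Φ(-4.832) = 0.8193 + 0.0000 = 0.8193.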